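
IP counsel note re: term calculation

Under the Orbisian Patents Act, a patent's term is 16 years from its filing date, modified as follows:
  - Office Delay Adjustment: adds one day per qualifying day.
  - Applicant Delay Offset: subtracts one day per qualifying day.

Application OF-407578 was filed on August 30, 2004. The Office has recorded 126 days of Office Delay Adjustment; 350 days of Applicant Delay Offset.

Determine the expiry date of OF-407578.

Base term: filing date + 16 years → 30 August 2020.
Office Delay Adjustment: +126 days → 3 January 2021.
Applicant Delay Offset: −350 days → 19 January 2020.

2020-01-19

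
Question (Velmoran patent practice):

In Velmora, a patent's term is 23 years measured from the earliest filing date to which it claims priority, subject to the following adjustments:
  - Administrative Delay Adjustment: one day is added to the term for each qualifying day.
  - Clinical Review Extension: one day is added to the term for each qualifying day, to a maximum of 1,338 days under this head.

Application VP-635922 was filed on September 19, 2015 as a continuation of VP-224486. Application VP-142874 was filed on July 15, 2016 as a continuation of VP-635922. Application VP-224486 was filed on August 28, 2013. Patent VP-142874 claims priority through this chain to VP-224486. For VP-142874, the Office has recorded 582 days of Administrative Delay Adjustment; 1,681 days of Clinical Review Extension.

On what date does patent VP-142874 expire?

2041-11-30

Earliest priority filing: 28 August 2013.
Base term: 28 August 2013 + 23 years → 28 August 2036.
Administrative Delay Adjustment: +582 days → 2 April 2038.
Clinical Review Extension: 1681 days claimed exceeds the 1338-day cap, so +1338 days → 30 November 2041.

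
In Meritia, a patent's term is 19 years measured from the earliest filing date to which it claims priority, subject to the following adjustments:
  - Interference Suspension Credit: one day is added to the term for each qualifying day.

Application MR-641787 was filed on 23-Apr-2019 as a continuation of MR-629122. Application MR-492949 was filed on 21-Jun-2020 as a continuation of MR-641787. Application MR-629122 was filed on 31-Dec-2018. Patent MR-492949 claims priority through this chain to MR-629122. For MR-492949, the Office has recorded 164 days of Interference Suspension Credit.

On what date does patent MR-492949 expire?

2038-06-13

Earliest priority filing: 31 December 2018.
Base term: 31 December 2018 + 19 years → 31 December 2037.
Interference Suspension Credit: +164 days → 13 June 2038.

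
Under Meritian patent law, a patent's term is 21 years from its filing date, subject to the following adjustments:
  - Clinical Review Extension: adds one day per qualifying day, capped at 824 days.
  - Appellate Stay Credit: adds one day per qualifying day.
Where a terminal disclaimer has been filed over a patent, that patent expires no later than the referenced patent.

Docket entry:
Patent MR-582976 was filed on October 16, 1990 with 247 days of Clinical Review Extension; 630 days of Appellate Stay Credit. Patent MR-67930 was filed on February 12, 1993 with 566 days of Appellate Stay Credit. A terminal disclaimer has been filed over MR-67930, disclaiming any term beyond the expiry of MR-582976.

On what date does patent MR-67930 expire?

Natural term of MR-67930:
  Base: filing + 21 years → 12 February 2014.
  Appellate Stay Credit: +566 days → 1 September 2015.
Expiry of referenced patent MR-582976:
  Base: filing + 21 years → 16 October 2011.
  Clinical Review Extension: 247 days (within the 824-day cap) → +247 days → 19 June 2012.
  Appellate Stay Credit: +630 days → 11 March 2014.
Terminal disclaimer: MR-67930 expires on the earlier of 1 September 2015 and 11 March 2014.

March 11, 2014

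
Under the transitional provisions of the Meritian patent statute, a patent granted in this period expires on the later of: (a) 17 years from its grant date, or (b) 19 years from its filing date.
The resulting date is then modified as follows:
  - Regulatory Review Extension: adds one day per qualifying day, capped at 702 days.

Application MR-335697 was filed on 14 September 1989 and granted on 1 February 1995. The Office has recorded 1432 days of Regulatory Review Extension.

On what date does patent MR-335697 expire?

January 3, 2014

(a) grant + 17 years → 1 February 2012.
(b) filing + 19 years → 14 September 2008.
Later of the two: 1 February 2012.
Regulatory Review Extension: 1432 days claimed exceeds the 702-day cap, so +702 days → 3 January 2014.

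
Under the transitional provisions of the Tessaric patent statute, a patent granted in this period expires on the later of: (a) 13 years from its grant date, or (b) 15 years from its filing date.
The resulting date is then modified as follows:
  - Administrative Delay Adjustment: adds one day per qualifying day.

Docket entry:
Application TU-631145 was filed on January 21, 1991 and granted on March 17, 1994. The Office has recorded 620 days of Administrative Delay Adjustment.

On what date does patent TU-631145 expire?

2008-11-26

(a) grant + 13 years → 17 March 2007.
(b) filing + 15 years → 21 January 2006.
Later of the two: 17 March 2007.
Administrative Delay Adjustment: +620 days → 26 November 2008.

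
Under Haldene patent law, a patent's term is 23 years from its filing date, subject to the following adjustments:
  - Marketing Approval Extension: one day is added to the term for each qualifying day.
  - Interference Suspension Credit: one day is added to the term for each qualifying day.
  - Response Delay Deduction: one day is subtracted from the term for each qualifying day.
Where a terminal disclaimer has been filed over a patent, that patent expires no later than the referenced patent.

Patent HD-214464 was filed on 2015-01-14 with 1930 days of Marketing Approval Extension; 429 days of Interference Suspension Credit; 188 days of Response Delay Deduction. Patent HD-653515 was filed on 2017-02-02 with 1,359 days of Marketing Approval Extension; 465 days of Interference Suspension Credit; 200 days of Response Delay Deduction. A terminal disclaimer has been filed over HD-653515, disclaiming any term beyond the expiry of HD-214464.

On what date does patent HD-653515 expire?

2043-12-25

Natural term of HD-653515:
  Base: filing + 23 years → 2 February 2040.
  Marketing Approval Extension: +1359 days → 23 October 2043.
  Interference Suspension Credit: +465 days → 30 January 2045.
  Response Delay Deduction: −200 days → 14 July 2044.
Expiry of referenced patent HD-214464:
  Base: filing + 23 years → 14 January 2038.
  Marketing Approval Extension: +1930 days → 28 April 2043.
  Interference Suspension Credit: +429 days → 30 June 2044.
  Response Delay Deduction: −188 days → 25 December 2043.
Terminal disclaimer: HD-653515 expires on the earlier of 14 July 2044 and 25 December 2043.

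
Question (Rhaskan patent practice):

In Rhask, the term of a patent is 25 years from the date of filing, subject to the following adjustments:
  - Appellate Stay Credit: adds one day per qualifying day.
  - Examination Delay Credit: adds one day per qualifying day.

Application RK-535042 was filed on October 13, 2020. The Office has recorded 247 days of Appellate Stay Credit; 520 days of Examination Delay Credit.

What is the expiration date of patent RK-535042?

Base term: filing date + 25 years → 13 October 2045.
Appellate Stay Credit: +247 days → 17 June 2046.
Examination Delay Credit: +520 days → 19 November 2047.

November 19, 2047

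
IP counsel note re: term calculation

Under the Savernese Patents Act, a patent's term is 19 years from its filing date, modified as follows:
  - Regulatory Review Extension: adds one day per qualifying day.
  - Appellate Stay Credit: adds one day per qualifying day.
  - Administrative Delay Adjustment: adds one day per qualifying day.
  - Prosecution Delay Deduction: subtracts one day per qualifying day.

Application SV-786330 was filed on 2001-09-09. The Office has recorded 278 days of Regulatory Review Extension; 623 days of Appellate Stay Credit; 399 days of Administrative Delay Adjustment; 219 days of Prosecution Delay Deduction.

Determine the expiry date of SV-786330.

Base term: filing date + 19 years → 9 September 2020.
Regulatory Review Extension: +278 days → 14 June 2021.
Appellate Stay Credit: +623 days → 27 February 2023.
Administrative Delay Adjustment: +399 days → 1 April 2024.
Prosecution Delay Deduction: −219 days → 26 August 2023.

2023-08-26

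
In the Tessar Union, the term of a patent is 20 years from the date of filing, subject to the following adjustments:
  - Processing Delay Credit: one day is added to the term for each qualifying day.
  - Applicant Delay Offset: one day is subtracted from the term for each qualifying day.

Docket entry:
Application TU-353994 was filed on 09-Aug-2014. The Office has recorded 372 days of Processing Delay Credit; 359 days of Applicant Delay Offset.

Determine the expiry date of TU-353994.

August 22, 2034

Base term: filing date + 20 years → 9 August 2034.
Processing Delay Credit: +372 days → 16 August 2035.
Applicant Delay Offset: −359 days → 22 August 2034.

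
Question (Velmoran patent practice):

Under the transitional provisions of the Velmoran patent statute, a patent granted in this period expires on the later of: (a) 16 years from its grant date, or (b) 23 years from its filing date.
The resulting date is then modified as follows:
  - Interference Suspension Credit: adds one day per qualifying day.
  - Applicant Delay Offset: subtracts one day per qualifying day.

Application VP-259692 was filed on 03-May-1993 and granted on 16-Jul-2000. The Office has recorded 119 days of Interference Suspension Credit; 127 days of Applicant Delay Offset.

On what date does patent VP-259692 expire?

(a) grant + 16 years → 16 July 2016.
(b) filing + 23 years → 3 May 2016.
Later of the two: 16 July 2016.
Interference Suspension Credit: +119 days → 12 November 2016.
Applicant Delay Offset: −127 days → 8 July 2016.

July 8, 2016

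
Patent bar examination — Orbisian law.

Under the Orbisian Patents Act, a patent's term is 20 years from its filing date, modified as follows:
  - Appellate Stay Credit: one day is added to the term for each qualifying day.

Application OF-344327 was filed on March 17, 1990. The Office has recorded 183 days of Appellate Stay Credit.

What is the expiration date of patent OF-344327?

September 16, 2010

Base term: filing date + 20 years → 17 March 2010.
Appellate Stay Credit: +183 days → 16 September 2010.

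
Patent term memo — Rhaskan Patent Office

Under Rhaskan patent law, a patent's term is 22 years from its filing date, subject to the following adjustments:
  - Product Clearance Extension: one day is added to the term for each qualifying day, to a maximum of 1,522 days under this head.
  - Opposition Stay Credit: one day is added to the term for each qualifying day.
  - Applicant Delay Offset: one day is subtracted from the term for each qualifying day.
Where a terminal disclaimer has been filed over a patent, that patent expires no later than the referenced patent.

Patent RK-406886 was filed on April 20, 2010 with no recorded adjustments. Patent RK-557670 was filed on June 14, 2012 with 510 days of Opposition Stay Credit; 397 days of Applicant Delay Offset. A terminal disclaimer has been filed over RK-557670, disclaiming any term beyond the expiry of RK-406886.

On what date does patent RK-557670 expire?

Natural term of RK-557670:
  Base: filing + 22 years → 14 June 2034.
  Opposition Stay Credit: +510 days → 6 November 2035.
  Applicant Delay Offset: −397 days → 5 October 2034.
Expiry of referenced patent RK-406886:
  Base: filing + 22 years → 20 April 2032.
Terminal disclaimer: RK-557670 expires on the earlier of 5 October 2034 and 20 April 2032.

2032-04-20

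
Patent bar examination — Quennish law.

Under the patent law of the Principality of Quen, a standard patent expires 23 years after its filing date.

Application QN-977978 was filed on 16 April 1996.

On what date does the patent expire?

2019-04-16

Filing date + 23 years → 16 April 2019.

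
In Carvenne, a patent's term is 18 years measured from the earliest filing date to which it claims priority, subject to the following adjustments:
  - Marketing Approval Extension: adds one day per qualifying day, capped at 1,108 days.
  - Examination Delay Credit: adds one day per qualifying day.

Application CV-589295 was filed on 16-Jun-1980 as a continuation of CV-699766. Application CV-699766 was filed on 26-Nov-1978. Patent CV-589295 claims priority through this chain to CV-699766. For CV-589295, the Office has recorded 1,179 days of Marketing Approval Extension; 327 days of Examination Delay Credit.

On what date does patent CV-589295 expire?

October 31, 2000

Earliest priority filing: 26 November 1978.
Base term: 26 November 1978 + 18 years → 26 November 1996.
Marketing Approval Extension: 1179 days claimed exceeds the 1108-day cap, so +1108 days → 9 December 1999.
Examination Delay Credit: +327 days → 31 October 2000.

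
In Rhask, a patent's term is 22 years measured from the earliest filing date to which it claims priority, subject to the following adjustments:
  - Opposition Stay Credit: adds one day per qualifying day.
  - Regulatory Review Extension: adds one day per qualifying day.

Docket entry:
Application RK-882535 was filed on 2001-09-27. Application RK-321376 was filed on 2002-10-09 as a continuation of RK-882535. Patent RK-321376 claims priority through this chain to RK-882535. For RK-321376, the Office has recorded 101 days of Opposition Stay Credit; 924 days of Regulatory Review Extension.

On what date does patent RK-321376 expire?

Earliest priority filing: 27 September 2001.
Base term: 27 September 2001 + 22 years → 27 September 2023.
Opposition Stay Credit: +101 days → 6 January 2024.
Regulatory Review Extension: +924 days → 18 July 2026.

2026-07-18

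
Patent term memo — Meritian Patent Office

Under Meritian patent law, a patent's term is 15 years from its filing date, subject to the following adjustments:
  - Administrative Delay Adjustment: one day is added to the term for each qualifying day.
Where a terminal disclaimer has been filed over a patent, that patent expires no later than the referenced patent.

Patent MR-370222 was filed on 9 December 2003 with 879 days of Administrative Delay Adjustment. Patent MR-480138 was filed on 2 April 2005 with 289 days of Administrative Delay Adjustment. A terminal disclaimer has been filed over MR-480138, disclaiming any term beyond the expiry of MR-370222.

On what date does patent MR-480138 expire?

January 16, 2021

Natural term of MR-480138:
  Base: filing + 15 years → 2 April 2020.
  Administrative Delay Adjustment: +289 days → 16 January 2021.
Expiry of referenced patent MR-370222:
  Base: filing + 15 years → 9 December 2018.
  Administrative Delay Adjustment: +879 days → 6 May 2021.
Terminal disclaimer: MR-480138 expires on the earlier of 16 January 2021 and 6 May 2021.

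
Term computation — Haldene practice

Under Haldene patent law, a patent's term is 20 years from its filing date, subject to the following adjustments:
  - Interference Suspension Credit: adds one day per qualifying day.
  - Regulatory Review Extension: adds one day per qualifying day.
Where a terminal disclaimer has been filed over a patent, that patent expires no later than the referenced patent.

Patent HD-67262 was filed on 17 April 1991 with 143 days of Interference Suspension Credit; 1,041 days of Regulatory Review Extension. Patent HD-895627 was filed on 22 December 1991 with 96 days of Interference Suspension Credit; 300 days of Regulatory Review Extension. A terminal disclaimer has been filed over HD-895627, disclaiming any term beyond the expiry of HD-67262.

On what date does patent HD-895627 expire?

January 21, 2013

Natural term of HD-895627:
  Base: filing + 20 years → 22 December 2011.
  Interference Suspension Credit: +96 days → 27 March 2012.
  Regulatory Review Extension: +300 days → 21 January 2013.
Expiry of referenced patent HD-67262:
  Base: filing + 20 years → 17 April 2011.
  Interference Suspension Credit: +143 days → 7 September 2011.
  Regulatory Review Extension: +1041 days → 14 July 2014.
Terminal disclaimer: HD-895627 expires on the earlier of 21 January 2013 and 14 July 2014.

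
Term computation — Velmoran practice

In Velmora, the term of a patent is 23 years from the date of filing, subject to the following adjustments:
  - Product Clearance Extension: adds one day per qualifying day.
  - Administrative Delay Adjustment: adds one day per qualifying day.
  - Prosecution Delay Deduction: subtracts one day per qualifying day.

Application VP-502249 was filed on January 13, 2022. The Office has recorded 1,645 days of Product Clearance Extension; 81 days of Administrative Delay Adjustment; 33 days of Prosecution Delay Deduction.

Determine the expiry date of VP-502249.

September 2, 2049

Base term: filing date + 23 years → 13 January 2045.
Product Clearance Extension: +1645 days → 16 July 2049.
Administrative Delay Adjustment: +81 days → 5 October 2049.
Prosecution Delay Deduction: −33 days → 2 September 2049.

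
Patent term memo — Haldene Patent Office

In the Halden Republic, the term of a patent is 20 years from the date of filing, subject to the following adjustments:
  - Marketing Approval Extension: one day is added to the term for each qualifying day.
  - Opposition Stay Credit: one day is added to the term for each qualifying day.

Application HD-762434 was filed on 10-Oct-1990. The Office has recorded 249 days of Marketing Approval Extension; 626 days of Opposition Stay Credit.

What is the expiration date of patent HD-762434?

Base term: filing date + 20 years → 10 October 2010.
Marketing Approval Extension: +249 days → 16 June 2011.
Opposition Stay Credit: +626 days → 3 March 2013.

2013-03-03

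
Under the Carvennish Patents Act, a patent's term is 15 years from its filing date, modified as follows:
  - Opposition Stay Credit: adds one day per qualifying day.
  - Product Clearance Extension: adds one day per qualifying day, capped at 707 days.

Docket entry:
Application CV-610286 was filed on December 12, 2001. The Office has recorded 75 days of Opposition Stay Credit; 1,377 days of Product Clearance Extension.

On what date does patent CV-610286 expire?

2019-02-02

Base term: filing date + 15 years → 12 December 2016.
Opposition Stay Credit: +75 days → 25 February 2017.
Product Clearance Extension: 1377 days claimed exceeds the 707-day cap, so +707 days → 2 February 2019.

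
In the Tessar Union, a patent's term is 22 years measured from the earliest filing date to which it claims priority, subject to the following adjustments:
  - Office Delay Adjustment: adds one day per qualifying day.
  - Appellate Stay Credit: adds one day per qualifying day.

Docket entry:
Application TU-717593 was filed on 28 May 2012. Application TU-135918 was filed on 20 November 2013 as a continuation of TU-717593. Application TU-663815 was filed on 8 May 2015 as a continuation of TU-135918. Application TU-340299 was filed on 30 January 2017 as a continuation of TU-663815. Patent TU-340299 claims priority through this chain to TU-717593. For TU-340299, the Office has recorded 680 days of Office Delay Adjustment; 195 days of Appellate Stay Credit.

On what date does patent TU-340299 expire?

October 19, 2036

Earliest priority filing: 28 May 2012.
Base term: 28 May 2012 + 22 years → 28 May 2034.
Office Delay Adjustment: +680 days → 7 April 2036.
Appellate Stay Credit: +195 days → 19 October 2036.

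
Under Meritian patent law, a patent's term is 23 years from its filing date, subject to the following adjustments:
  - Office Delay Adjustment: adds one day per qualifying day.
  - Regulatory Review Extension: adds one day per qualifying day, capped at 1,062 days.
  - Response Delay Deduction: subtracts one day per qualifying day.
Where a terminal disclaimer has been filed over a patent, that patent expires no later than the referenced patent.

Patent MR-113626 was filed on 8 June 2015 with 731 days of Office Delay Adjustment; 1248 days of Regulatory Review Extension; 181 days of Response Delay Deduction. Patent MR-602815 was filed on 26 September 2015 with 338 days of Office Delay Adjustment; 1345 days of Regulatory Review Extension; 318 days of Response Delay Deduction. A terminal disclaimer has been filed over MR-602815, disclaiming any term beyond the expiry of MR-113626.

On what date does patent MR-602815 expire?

2041-09-12

Natural term of MR-602815:
  Base: filing + 23 years → 26 September 2038.
  Office Delay Adjustment: +338 days → 30 August 2039.
  Regulatory Review Extension: 1345 days claimed exceeds the 1062-day cap, so +1062 days → 27 July 2042.
  Response Delay Deduction: −318 days → 12 September 2041.
Expiry of referenced patent MR-113626:
  Base: filing + 23 years → 8 June 2038.
  Office Delay Adjustment: +731 days → 8 June 2040.
  Regulatory Review Extension: 1248 days claimed exceeds the 1062-day cap, so +1062 days → 6 May 2043.
  Response Delay Deduction: −181 days → 6 November 2042.
Terminal disclaimer: MR-602815 expires on the earlier of 12 September 2041 and 6 November 2042.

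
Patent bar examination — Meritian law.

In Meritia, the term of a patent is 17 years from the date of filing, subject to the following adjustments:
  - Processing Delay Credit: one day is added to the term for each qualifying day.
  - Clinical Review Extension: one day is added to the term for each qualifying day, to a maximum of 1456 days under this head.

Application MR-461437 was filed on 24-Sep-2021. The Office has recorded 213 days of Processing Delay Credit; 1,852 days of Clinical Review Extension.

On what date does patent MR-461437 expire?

Base term: filing date + 17 years → 24 September 2038.
Processing Delay Credit: +213 days → 25 April 2039.
Clinical Review Extension: 1852 days claimed exceeds the 1456-day cap, so +1456 days → 20 April 2043.

2043-04-20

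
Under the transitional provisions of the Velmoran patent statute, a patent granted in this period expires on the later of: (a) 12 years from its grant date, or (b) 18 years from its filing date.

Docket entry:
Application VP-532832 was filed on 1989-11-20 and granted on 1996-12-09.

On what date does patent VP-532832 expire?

2008-12-09

(a) grant + 12 years → 9 December 2008.
(b) filing + 18 years → 20 November 2007.
Later of the two: 9 December 2008.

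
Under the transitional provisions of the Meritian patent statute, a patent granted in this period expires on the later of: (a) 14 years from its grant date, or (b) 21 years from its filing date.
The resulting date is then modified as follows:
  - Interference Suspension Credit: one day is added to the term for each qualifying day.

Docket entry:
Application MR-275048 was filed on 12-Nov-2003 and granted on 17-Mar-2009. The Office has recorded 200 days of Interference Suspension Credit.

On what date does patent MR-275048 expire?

(a) grant + 14 years → 17 March 2023.
(b) filing + 21 years → 12 November 2024.
Later of the two: 12 November 2024.
Interference Suspension Credit: +200 days → 31 May 2025.

May 31, 2025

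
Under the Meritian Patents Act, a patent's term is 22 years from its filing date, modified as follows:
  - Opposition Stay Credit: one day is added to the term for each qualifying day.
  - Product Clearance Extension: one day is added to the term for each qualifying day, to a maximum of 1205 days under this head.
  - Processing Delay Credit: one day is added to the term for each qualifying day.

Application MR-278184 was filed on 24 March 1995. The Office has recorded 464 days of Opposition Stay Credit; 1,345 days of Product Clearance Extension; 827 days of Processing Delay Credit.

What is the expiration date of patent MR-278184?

Base term: filing date + 22 years → 24 March 2017.
Opposition Stay Credit: +464 days → 1 July 2018.
Product Clearance Extension: 1345 days claimed exceeds the 1205-day cap, so +1205 days → 18 October 2021.
Processing Delay Credit: +827 days → 23 January 2024.

January 23, 2024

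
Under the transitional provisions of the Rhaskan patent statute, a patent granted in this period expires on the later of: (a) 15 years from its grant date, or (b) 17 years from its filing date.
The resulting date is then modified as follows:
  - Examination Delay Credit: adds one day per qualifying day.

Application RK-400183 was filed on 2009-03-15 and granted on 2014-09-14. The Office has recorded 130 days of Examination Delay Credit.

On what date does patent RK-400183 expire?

(a) grant + 15 years → 14 September 2029.
(b) filing + 17 years → 15 March 2026.
Later of the two: 14 September 2029.
Examination Delay Credit: +130 days → 22 January 2030.

2030-01-22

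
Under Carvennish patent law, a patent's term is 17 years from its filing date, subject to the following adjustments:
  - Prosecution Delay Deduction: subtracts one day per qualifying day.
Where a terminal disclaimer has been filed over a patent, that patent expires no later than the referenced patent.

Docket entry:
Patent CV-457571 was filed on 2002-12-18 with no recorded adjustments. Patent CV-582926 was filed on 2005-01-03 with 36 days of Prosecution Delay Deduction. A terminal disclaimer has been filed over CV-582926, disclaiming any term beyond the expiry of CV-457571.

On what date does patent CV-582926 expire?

Natural term of CV-582926:
  Base: filing + 17 years → 3 January 2022.
  Prosecution Delay Deduction: −36 days → 28 November 2021.
Expiry of referenced patent CV-457571:
  Base: filing + 17 years → 18 December 2019.
Terminal disclaimer: CV-582926 expires on the earlier of 28 November 2021 and 18 December 2019.

December 18, 2019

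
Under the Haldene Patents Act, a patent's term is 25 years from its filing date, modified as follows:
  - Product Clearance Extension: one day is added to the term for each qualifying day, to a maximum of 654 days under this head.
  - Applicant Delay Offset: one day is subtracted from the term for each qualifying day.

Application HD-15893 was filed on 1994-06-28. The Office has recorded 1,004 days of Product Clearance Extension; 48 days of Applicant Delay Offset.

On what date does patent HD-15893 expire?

Base term: filing date + 25 years → 28 June 2019.
Product Clearance Extension: 1004 days claimed exceeds the 654-day cap, so +654 days → 12 April 2021.
Applicant Delay Offset: −48 days → 23 February 2021.

February 23, 2021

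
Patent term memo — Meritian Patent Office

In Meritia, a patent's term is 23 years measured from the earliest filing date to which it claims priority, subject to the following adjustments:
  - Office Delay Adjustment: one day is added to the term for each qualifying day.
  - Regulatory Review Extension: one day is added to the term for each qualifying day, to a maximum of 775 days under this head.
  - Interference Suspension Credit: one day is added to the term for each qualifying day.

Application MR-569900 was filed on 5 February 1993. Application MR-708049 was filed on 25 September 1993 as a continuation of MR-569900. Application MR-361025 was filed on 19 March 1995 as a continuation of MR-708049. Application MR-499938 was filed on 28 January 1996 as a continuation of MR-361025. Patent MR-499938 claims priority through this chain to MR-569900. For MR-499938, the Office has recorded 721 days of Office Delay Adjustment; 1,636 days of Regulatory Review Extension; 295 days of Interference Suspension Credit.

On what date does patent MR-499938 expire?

2020-12-31

Earliest priority filing: 5 February 1993.
Base term: 5 February 1993 + 23 years → 5 February 2016.
Office Delay Adjustment: +721 days → 26 January 2018.
Regulatory Review Extension: 1636 days claimed exceeds the 775-day cap, so +775 days → 11 March 2020.
Interference Suspension Credit: +295 days → 31 December 2020.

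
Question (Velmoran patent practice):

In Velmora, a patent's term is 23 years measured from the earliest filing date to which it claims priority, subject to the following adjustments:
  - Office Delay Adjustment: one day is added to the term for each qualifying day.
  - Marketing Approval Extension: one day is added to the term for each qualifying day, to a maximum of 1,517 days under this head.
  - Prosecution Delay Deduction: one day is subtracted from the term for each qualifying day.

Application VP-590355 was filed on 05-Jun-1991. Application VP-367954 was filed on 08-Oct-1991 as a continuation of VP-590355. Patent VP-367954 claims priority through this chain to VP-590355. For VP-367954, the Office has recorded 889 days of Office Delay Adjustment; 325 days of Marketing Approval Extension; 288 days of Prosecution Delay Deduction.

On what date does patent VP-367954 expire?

2016-12-17

Earliest priority filing: 5 June 1991.
Base term: 5 June 1991 + 23 years → 5 June 2014.
Office Delay Adjustment: +889 days → 10 November 2016.
Marketing Approval Extension: 325 days (within the 1517-day cap) → +325 days → 1 October 2017.
Prosecution Delay Deduction: −288 days → 17 December 2016.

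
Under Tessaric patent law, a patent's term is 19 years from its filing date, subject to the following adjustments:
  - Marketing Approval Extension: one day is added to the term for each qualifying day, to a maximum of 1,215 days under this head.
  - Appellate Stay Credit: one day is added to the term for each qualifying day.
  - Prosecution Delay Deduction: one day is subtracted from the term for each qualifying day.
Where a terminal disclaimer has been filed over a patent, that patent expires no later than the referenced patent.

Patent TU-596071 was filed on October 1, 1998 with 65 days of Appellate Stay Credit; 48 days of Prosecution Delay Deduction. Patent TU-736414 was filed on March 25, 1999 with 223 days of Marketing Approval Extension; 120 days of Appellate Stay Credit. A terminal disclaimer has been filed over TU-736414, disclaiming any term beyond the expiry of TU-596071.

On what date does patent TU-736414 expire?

October 18, 2017

Natural term of TU-736414:
  Base: filing + 19 years → 25 March 2018.
  Marketing Approval Extension: 223 days (within the 1215-day cap) → +223 days → 3 November 2018.
  Appellate Stay Credit: +120 days → 3 March 2019.
Expiry of referenced patent TU-596071:
  Base: filing + 19 years → 1 October 2017.
  Appellate Stay Credit: +65 days → 5 December 2017.
  Prosecution Delay Deduction: −48 days → 18 October 2017.
Terminal disclaimer: TU-736414 expires on the earlier of 3 March 2019 and 18 October 2017.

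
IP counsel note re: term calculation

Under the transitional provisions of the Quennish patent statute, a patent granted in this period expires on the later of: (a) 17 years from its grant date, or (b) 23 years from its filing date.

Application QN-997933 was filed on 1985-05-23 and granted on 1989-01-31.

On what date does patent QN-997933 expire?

(a) grant + 17 years → 31 January 2006.
(b) filing + 23 years → 23 May 2008.
Later of the two: 23 May 2008.

2008-05-23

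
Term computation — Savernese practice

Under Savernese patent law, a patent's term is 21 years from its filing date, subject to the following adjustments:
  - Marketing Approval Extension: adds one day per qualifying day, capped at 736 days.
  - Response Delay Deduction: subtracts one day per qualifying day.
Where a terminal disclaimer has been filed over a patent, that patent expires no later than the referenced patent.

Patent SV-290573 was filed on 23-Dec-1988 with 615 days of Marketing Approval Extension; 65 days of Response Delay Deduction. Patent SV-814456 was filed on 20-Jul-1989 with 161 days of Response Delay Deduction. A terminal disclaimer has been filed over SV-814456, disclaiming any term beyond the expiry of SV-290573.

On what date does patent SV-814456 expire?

2010-02-09

Natural term of SV-814456:
  Base: filing + 21 years → 20 July 2010.
  Response Delay Deduction: −161 days → 9 February 2010.
Expiry of referenced patent SV-290573:
  Base: filing + 21 years → 23 December 2009.
  Marketing Approval Extension: 615 days (within the 736-day cap) → +615 days → 30 August 2011.
  Response Delay Deduction: −65 days → 26 June 2011.
Terminal disclaimer: SV-814456 expires on the earlier of 9 February 2010 and 26 June 2011.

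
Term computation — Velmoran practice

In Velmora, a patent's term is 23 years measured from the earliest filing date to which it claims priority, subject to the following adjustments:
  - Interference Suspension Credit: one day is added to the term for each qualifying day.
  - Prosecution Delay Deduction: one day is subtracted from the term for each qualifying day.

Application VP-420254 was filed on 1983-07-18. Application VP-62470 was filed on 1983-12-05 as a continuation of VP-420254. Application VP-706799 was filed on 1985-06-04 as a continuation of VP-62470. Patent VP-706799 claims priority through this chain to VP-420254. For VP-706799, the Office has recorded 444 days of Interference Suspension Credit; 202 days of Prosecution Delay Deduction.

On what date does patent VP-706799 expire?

Earliest priority filing: 18 July 1983.
Base term: 18 July 1983 + 23 years → 18 July 2006.
Interference Suspension Credit: +444 days → 5 October 2007.
Prosecution Delay Deduction: −202 days → 17 March 2007.

March 17, 2007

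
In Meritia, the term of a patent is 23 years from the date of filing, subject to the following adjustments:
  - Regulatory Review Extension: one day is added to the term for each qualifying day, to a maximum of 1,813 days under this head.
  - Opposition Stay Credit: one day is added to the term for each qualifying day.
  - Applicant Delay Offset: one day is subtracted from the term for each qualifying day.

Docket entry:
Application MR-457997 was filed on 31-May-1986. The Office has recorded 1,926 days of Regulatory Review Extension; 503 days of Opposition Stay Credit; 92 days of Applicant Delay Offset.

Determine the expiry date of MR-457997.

July 3, 2015

Base term: filing date + 23 years → 31 May 2009.
Regulatory Review Extension: 1926 days claimed exceeds the 1813-day cap, so +1813 days → 18 May 2014.
Opposition Stay Credit: +503 days → 3 October 2015.
Applicant Delay Offset: −92 days → 3 July 2015.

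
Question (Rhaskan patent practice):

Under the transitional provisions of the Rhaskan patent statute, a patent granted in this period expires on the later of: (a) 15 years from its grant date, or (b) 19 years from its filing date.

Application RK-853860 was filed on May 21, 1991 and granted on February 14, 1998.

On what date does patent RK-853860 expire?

(a) grant + 15 years → 14 February 2013.
(b) filing + 19 years → 21 May 2010.
Later of the two: 14 February 2013.

February 14, 2013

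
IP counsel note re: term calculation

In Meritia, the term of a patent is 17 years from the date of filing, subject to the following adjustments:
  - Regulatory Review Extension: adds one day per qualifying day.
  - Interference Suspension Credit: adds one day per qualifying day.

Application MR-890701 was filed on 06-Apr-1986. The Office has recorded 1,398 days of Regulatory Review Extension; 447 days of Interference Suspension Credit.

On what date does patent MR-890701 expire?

Base term: filing date + 17 years → 6 April 2003.
Regulatory Review Extension: +1398 days → 2 February 2007.
Interference Suspension Credit: +447 days → 24 April 2008.

April 24, 2008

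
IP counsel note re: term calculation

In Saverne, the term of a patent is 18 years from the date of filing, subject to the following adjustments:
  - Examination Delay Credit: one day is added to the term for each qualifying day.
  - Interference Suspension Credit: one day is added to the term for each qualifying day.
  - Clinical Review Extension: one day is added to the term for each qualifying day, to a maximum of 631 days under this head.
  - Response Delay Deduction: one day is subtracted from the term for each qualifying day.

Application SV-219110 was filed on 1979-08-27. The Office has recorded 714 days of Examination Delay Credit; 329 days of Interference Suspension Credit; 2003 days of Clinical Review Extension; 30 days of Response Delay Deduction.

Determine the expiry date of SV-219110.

February 26, 2002

Base term: filing date + 18 years → 27 August 1997.
Examination Delay Credit: +714 days → 11 August 1999.
Interference Suspension Credit: +329 days → 5 July 2000.
Clinical Review Extension: 2003 days claimed exceeds the 631-day cap, so +631 days → 28 March 2002.
Response Delay Deduction: −30 days → 26 February 2002.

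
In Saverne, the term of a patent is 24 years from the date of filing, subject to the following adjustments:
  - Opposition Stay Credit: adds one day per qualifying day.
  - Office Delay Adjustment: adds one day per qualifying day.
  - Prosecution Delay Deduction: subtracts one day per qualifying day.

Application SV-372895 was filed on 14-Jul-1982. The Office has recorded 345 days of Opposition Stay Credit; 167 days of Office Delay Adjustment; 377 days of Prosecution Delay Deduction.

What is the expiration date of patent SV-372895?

Base term: filing date + 24 years → 14 July 2006.
Opposition Stay Credit: +345 days → 24 June 2007.
Office Delay Adjustment: +167 days → 8 December 2007.
Prosecution Delay Deduction: −377 days → 26 November 2006.

November 26, 2006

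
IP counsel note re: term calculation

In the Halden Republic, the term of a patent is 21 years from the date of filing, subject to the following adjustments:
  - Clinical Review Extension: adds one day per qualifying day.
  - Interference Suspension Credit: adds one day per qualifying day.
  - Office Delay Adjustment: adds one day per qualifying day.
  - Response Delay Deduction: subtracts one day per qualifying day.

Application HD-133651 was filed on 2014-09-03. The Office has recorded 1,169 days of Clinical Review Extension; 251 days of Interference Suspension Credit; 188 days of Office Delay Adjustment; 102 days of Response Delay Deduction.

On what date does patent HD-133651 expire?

Base term: filing date + 21 years → 3 September 2035.
Clinical Review Extension: +1169 days → 15 November 2038.
Interference Suspension Credit: +251 days → 24 July 2039.
Office Delay Adjustment: +188 days → 28 January 2040.
Response Delay Deduction: −102 days → 18 October 2039.

2039-10-18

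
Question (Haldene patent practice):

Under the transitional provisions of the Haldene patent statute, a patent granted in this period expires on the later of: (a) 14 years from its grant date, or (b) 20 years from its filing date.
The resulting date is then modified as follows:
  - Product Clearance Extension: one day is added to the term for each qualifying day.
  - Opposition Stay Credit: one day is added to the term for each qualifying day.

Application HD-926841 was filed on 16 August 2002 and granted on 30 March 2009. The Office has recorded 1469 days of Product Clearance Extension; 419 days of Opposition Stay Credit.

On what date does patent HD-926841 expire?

(a) grant + 14 years → 30 March 2023.
(b) filing + 20 years → 16 August 2022.
Later of the two: 30 March 2023.
Product Clearance Extension: +1469 days → 7 April 2027.
Opposition Stay Credit: +419 days → 30 May 2028.

May 30, 2028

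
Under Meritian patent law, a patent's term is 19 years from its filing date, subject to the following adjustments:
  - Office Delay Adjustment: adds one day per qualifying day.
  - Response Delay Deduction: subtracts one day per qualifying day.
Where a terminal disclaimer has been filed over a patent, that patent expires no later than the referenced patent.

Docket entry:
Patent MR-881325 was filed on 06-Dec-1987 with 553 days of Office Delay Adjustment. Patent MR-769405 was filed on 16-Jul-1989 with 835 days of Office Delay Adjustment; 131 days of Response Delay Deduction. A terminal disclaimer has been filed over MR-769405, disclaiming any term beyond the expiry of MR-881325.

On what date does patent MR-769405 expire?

Natural term of MR-769405:
  Base: filing + 19 years → 16 July 2008.
  Office Delay Adjustment: +835 days → 29 October 2010.
  Response Delay Deduction: −131 days → 20 June 2010.
Expiry of referenced patent MR-881325:
  Base: filing + 19 years → 6 December 2006.
  Office Delay Adjustment: +553 days → 11 June 2008.
Terminal disclaimer: MR-769405 expires on the earlier of 20 June 2010 and 11 June 2008.

2008-06-11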